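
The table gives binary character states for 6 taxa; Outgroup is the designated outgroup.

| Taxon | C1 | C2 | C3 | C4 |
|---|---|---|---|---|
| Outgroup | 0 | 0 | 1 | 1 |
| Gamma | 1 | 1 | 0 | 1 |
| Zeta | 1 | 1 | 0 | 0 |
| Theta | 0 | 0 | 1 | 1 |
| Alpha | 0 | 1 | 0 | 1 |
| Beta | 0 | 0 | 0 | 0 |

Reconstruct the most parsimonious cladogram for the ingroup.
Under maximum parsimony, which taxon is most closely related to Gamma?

Character polarity is set by the outgroup: the derived state is whichever differs from the outgroup's state, so for C3, C4 the derived state is '0', and for the remaining characters it is '1'.
Only Gamma and Zeta show the derived state '1' for C1, supporting them as a clade.
C2: derived state '1' in Alpha, Gamma, and Zeta only — synapomorphy for {Alpha, Gamma, Zeta}.
C3: derived state '0' in Alpha, Beta, Gamma, and Zeta only — synapomorphy for {Alpha, Beta, Gamma, Zeta}.
C4 (state '0') occurs in Beta and Zeta but conflicts with the nesting implied by the other characters — most parsimoniously interpreted as homoplasy.
Most parsimonious ingroup topology: ((((Gamma,Zeta),Alpha),Beta),Theta).
Gamma and Zeta form a cherry on this tree, so they are sister taxa.

Zeta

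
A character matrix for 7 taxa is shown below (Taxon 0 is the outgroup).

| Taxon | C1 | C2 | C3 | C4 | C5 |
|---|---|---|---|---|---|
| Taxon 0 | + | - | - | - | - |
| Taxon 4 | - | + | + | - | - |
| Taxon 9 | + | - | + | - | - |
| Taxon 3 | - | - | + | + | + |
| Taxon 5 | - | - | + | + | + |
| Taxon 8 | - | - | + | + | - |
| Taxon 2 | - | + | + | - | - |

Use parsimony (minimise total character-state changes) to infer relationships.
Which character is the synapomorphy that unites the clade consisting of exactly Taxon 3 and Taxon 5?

C5

Character polarity is set by the outgroup: the derived state is whichever differs from the outgroup's state, so for C1 the derived state is '-', and for the remaining characters it is '+'.
C1 (derived state '-') is shared by Taxon 2, Taxon 3, Taxon 4, Taxon 5, and Taxon 8 — a synapomorphy uniting that clade.
C2 (derived state '+') is shared by Taxon 2 and Taxon 4 — a synapomorphy uniting that clade.
All ingroup taxa share the derived state '+' for C3; it defines the ingroup but does not resolve relationships within it.
C4: derived state '+' in Taxon 3, Taxon 5, and Taxon 8 only — synapomorphy for {Taxon 3, Taxon 5, Taxon 8}.
Only Taxon 3 and Taxon 5 show the derived state '+' for C5, supporting them as a clade.
Most parsimonious ingroup topology: ((((Taxon 5,Taxon 3),Taxon 8),(Taxon 2,Taxon 4)),Taxon 9).
The clade {Taxon 3, Taxon 5} is supported by C5: its derived state '+' occurs in exactly those taxa and in no other taxon (including the outgroup).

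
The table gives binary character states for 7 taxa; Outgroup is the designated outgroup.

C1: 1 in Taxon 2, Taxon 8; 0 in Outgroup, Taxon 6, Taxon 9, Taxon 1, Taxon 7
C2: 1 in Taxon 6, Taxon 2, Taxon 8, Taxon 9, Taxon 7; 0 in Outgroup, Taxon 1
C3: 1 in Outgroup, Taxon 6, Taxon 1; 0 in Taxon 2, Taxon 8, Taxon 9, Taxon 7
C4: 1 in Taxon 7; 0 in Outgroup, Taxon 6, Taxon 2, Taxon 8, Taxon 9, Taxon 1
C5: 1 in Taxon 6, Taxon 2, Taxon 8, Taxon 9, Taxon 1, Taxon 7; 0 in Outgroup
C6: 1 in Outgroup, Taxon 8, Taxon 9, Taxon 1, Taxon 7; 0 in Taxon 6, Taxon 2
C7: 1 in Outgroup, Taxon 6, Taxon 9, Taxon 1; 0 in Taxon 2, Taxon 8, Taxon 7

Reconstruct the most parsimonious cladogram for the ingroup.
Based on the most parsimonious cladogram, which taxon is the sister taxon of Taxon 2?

Character polarity is set by the outgroup: the derived state is whichever differs from the outgroup's state, so for C3, C6, C7 the derived state is '0', and for the remaining characters it is '1'.
Only Taxon 2 and Taxon 8 show the derived state '1' for C1, supporting them as a clade.
C2: derived state '1' in Taxon 2, Taxon 6, Taxon 7, Taxon 8, and Taxon 9 only — synapomorphy for {Taxon 2, Taxon 6, Taxon 7, Taxon 8, Taxon 9}.
C3: derived state '0' in Taxon 2, Taxon 7, Taxon 8, and Taxon 9 only — synapomorphy for {Taxon 2, Taxon 7, Taxon 8, Taxon 9}.
C4 (derived state '1') is unique to Taxon 7 (autapomorphy; uninformative for grouping).
C5 (derived state '1') is shared by all ingroup taxa — unites the whole ingroup.
C6 groups Taxon 2 and Taxon 6, which is incompatible with the clades supported by the remaining characters; treating it as convergent (homoplasy) costs fewer steps than any alternative tree.
Only Taxon 2, Taxon 7, and Taxon 8 show the derived state '0' for C7, supporting them as a clade.
Most parsimonious ingroup topology: ((Taxon 6,(((Taxon 2,Taxon 8),Taxon 7),Taxon 9)),Taxon 1).
Taxon 2 and Taxon 8 form a cherry on this tree, so they are sister taxa.

Taxon 8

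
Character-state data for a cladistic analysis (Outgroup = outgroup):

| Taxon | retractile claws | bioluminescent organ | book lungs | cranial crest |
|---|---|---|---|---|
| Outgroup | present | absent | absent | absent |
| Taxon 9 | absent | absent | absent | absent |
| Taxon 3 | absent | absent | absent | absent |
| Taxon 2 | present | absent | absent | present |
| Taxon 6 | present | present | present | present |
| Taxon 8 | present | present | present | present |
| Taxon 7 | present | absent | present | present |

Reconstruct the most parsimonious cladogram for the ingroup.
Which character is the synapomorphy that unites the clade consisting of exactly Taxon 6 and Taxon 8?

bioluminescent organ

Character polarity is set by the outgroup: the derived state is whichever differs from the outgroup's state, so for retractile claws the derived state is 'absent', and for the remaining characters it is 'present'.
Only Taxon 3 and Taxon 9 show the derived state 'absent' for retractile claws, supporting them as a clade.
bioluminescent organ (derived state 'present') is shared by Taxon 6 and Taxon 8 — a synapomorphy uniting that clade.
book lungs: derived state 'present' in Taxon 6, Taxon 7, and Taxon 8 only — synapomorphy for {Taxon 6, Taxon 7, Taxon 8}.
cranial crest (derived state 'present') is shared by Taxon 2, Taxon 6, Taxon 7, and Taxon 8 — a synapomorphy uniting that clade.
Most parsimonious ingroup topology: ((Taxon 9,Taxon 3),(Taxon 2,((Taxon 6,Taxon 8),Taxon 7))).
The clade {Taxon 6, Taxon 8} is supported by bioluminescent organ: its derived state 'present' occurs in exactly those taxa and in no other taxon (including the outgroup).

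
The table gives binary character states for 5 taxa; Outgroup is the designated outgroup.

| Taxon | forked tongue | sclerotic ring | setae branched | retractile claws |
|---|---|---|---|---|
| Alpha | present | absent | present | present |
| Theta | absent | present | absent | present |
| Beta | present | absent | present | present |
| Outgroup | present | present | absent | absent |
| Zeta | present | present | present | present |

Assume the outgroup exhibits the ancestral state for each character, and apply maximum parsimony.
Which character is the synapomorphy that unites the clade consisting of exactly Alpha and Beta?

sclerotic ring

Character polarity is set by the outgroup: the derived state is whichever differs from the outgroup's state, so for forked tongue, sclerotic ring the derived state is 'absent', and for the remaining characters it is 'present'.
forked tongue (derived state 'absent') is unique to Theta (autapomorphy; uninformative for grouping).
sclerotic ring: derived state 'absent' in Alpha and Beta only — synapomorphy for {Alpha, Beta}.
setae branched (derived state 'present') is shared by Alpha, Beta, and Zeta — a synapomorphy uniting that clade.
All ingroup taxa share the derived state 'present' for retractile claws; it defines the ingroup but does not resolve relationships within it.
Most parsimonious ingroup topology: ((Zeta,(Alpha,Beta)),Theta).
The clade {Alpha, Beta} is supported by sclerotic ring: its derived state 'absent' occurs in exactly those taxa and in no other taxon (including the outgroup).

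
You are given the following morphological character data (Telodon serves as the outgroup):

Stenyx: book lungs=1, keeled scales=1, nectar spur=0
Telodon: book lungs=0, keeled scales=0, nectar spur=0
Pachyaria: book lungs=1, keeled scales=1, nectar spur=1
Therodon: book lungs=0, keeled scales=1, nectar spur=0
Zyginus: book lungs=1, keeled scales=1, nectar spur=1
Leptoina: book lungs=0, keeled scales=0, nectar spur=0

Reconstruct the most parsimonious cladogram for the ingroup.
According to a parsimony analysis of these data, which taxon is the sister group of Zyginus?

The outgroup has state '0' for every character, so '1' is the derived state throughout.
book lungs: derived state '1' in Pachyaria, Stenyx, and Zyginus only — synapomorphy for {Pachyaria, Stenyx, Zyginus}.
keeled scales (derived state '1') is shared by Pachyaria, Stenyx, Therodon, and Zyginus — a synapomorphy uniting that clade.
nectar spur (derived state '1') is shared by Pachyaria and Zyginus — a synapomorphy uniting that clade.
Most parsimonious ingroup topology: ((((Zyginus,Pachyaria),Stenyx),Therodon),Leptoina).
Zyginus and Pachyaria form a cherry on this tree, so they are sister taxa.

Pachyaria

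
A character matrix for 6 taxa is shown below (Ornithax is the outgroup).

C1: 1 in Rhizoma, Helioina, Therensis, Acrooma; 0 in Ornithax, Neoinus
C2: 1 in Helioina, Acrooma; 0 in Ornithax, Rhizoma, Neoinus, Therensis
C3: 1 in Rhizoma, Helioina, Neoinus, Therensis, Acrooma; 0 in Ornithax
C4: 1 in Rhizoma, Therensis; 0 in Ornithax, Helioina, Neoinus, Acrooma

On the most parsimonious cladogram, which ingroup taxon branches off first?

Neoinus

The outgroup has state '0' for every character, so '1' is the derived state throughout.
C1 (derived state '1') is shared by Acrooma, Helioina, Rhizoma, and Therensis — a synapomorphy uniting that clade.
C2: derived state '1' in Acrooma and Helioina only — synapomorphy for {Acrooma, Helioina}.
All ingroup taxa share the derived state '1' for C3; it defines the ingroup but does not resolve relationships within it.
C4: derived state '1' in Rhizoma and Therensis only — synapomorphy for {Rhizoma, Therensis}.
Most parsimonious ingroup topology: (((Rhizoma,Therensis),(Helioina,Acrooma)),Neoinus).
Neoinus is sister to the clade containing all other ingroup taxa, so it is the earliest-diverging (most basal) ingroup lineage.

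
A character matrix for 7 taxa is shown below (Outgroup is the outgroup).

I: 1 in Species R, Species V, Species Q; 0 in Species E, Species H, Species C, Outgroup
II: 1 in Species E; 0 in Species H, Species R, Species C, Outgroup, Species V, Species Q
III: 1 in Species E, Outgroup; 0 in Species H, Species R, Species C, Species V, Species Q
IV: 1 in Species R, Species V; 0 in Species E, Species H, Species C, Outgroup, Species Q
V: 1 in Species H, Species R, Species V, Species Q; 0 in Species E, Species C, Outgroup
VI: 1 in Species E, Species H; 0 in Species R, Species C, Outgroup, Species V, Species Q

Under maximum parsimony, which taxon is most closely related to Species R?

Character polarity is set by the outgroup: the derived state is whichever differs from the outgroup's state, so for III the derived state is '0', and for the remaining characters it is '1'.
I: derived state '1' in Species Q, Species R, and Species V only — synapomorphy for {Species Q, Species R, Species V}.
II: derived state '1' in Species E only — an autapomorphy, so it tells us nothing about relationships among taxa.
III: derived state '0' in Species C, Species H, Species Q, Species R, and Species V only — synapomorphy for {Species C, Species H, Species Q, Species R, Species V}.
Only Species R and Species V show the derived state '1' for IV, supporting them as a clade.
V: derived state '1' in Species H, Species Q, Species R, and Species V only — synapomorphy for {Species H, Species Q, Species R, Species V}.
VI (state '1') occurs in Species E and Species H but conflicts with the nesting implied by the other characters — most parsimoniously interpreted as homoplasy.
Most parsimonious ingroup topology: (((((Species V,Species R),Species Q),Species H),Species C),Species E).
Species R and Species V form a cherry on this tree, so they are sister taxa.

Species V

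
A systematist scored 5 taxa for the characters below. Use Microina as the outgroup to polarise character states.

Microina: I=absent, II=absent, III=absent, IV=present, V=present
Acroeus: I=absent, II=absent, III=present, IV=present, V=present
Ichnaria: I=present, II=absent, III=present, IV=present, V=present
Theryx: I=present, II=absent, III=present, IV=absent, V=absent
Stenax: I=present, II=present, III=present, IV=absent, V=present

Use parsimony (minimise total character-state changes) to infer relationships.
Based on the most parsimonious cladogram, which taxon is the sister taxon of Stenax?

Character polarity is set by the outgroup: the derived state is whichever differs from the outgroup's state, so for IV, V the derived state is 'absent', and for the remaining characters it is 'present'.
I (derived state 'present') is shared by Ichnaria, Stenax, and Theryx — a synapomorphy uniting that clade.
II: derived state 'present' in Stenax only — an autapomorphy, so it tells us nothing about relationships among taxa.
All ingroup taxa share the derived state 'present' for III; it defines the ingroup but does not resolve relationships within it.
IV: derived state 'absent' in Stenax and Theryx only — synapomorphy for {Stenax, Theryx}.
V (derived state 'absent') is unique to Theryx (autapomorphy; uninformative for grouping).
Most parsimonious ingroup topology: (Acroeus,(Ichnaria,(Theryx,Stenax))).
Stenax and Theryx form a cherry on this tree, so they are sister taxa.

Theryx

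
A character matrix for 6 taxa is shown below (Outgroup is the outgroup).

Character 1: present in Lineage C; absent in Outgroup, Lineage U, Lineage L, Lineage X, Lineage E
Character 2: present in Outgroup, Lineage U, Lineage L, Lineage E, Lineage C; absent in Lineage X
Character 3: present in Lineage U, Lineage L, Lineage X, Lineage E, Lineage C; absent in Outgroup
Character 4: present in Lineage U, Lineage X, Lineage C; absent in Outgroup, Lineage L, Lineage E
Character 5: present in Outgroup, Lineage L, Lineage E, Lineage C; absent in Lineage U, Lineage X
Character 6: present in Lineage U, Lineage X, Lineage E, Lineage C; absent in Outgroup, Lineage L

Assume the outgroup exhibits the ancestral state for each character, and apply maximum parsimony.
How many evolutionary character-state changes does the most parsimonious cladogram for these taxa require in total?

6

Character polarity is set by the outgroup: the derived state is whichever differs from the outgroup's state, so for Character 2, Character 5 the derived state is 'absent', and for the remaining characters it is 'present'.
Character 1 (derived state 'present') is unique to Lineage C (autapomorphy; uninformative for grouping).
Character 2: derived state 'absent' in Lineage X only — an autapomorphy, so it tells us nothing about relationships among taxa.
Character 3 (derived state 'present') is shared by all ingroup taxa — unites the whole ingroup.
Character 4 (derived state 'present') is shared by Lineage C, Lineage U, and Lineage X — a synapomorphy uniting that clade.
Character 5 (derived state 'absent') is shared by Lineage U and Lineage X — a synapomorphy uniting that clade.
Character 6 (derived state 'present') is shared by Lineage C, Lineage E, Lineage U, and Lineage X — a synapomorphy uniting that clade.
Most parsimonious ingroup topology: ((((Lineage U,Lineage X),Lineage C),Lineage E),Lineage L).
Changes per character on this tree: Character 1: 1; Character 2: 1; Character 3: 1; Character 4: 1; Character 5: 1; Character 6: 1.
Total = 6.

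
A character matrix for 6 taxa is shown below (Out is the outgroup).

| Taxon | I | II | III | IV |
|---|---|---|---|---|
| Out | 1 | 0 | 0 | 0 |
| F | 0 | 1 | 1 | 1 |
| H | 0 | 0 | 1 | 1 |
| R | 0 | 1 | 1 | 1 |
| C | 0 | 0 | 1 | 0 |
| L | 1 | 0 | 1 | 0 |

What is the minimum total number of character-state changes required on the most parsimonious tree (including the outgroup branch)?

Character polarity is set by the outgroup: the derived state is whichever differs from the outgroup's state, so for I the derived state is '0', and for the remaining characters it is '1'.
I (derived state '0') is shared by C, F, H, and R — a synapomorphy uniting that clade.
II (derived state '1') is shared by F and R — a synapomorphy uniting that clade.
III (derived state '1') is shared by all ingroup taxa — unites the whole ingroup.
IV: derived state '1' in F, H, and R only — synapomorphy for {F, H, R}.
Most parsimonious ingroup topology: ((((F,R),H),C),L).
Changes per character on this tree: I: 1; II: 1; III: 1; IV: 1.
Total = 4.

4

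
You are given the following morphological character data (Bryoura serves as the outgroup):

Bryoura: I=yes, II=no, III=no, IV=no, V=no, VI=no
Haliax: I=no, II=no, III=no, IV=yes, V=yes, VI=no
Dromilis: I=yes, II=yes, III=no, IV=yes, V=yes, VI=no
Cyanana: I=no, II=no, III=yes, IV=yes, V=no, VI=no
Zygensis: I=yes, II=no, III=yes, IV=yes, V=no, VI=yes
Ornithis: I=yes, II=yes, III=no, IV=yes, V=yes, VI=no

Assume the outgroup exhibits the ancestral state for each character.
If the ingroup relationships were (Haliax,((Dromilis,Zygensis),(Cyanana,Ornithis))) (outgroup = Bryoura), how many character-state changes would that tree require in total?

11

Map each character onto (Haliax,((Dromilis,Zygensis),(Cyanana,Ornithis))) (rooted by Bryoura) and count the minimum state changes it requires (Fitch parsimony):
I: 2; II: 2; III: 2; IV: 1; V: 3; VI: 1.
Total tree length = 11.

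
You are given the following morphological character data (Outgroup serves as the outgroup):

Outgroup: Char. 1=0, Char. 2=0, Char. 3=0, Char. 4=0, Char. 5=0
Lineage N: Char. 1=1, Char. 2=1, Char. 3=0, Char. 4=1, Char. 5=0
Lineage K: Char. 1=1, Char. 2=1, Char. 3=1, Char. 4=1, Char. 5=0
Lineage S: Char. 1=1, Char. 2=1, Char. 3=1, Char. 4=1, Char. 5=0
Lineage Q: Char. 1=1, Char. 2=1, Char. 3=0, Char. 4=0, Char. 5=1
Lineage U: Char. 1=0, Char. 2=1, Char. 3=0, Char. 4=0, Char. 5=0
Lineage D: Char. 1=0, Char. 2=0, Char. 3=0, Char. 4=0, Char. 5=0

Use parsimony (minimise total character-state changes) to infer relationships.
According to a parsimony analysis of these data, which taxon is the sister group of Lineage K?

Lineage S

The outgroup has state '0' for every character, so '1' is the derived state throughout.
Char. 1: derived state '1' in Lineage K, Lineage N, Lineage Q, and Lineage S only — synapomorphy for {Lineage K, Lineage N, Lineage Q, Lineage S}.
Char. 2 (derived state '1') is shared by Lineage K, Lineage N, Lineage Q, Lineage S, and Lineage U — a synapomorphy uniting that clade.
Only Lineage K and Lineage S show the derived state '1' for Char. 3, supporting them as a clade.
Char. 4: derived state '1' in Lineage K, Lineage N, and Lineage S only — synapomorphy for {Lineage K, Lineage N, Lineage S}.
Char. 5 (derived state '1') is unique to Lineage Q (autapomorphy; uninformative for grouping).
Most parsimonious ingroup topology: ((((Lineage N,(Lineage K,Lineage S)),Lineage Q),Lineage U),Lineage D).
Lineage K and Lineage S form a cherry on this tree, so they are sister taxa.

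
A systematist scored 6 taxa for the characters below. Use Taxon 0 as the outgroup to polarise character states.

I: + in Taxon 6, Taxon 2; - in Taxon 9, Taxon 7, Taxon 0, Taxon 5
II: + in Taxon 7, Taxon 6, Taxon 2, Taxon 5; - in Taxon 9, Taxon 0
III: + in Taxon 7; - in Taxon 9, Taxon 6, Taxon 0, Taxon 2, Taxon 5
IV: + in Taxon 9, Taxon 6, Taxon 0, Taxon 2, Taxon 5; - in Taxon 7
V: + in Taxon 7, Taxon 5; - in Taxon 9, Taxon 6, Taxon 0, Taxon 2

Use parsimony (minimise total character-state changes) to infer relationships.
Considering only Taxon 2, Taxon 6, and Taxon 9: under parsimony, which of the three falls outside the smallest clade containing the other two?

Character polarity is set by the outgroup: the derived state is whichever differs from the outgroup's state, so for IV the derived state is '-', and for the remaining characters it is '+'.
Only Taxon 2 and Taxon 6 show the derived state '+' for I, supporting them as a clade.
II (derived state '+') is shared by Taxon 2, Taxon 5, Taxon 6, and Taxon 7 — a synapomorphy uniting that clade.
III: derived state '+' in Taxon 7 only — an autapomorphy, so it tells us nothing about relationships among taxa.
IV: derived state '-' in Taxon 7 only — an autapomorphy, so it tells us nothing about relationships among taxa.
V (derived state '+') is shared by Taxon 5 and Taxon 7 — a synapomorphy uniting that clade.
Most parsimonious ingroup topology: (((Taxon 2,Taxon 6),(Taxon 7,Taxon 5)),Taxon 9).
Taxon 6 and Taxon 2 share a more recent common ancestor with each other than either does with Taxon 9, so Taxon 9 is the least closely related of the three.

Taxon 9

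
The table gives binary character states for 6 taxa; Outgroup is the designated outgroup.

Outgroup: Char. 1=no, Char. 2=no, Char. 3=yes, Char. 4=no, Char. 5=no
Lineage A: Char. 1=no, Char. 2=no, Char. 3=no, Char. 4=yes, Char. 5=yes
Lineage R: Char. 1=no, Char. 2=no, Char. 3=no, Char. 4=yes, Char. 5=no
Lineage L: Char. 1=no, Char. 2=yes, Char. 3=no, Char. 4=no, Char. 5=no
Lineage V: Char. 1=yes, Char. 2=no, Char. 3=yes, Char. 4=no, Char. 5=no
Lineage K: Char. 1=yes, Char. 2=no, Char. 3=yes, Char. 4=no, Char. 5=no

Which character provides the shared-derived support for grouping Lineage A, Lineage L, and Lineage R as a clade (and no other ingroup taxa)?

Character polarity is set by the outgroup: the derived state is whichever differs from the outgroup's state, so for Char. 3 the derived state is 'no', and for the remaining characters it is 'yes'.
Char. 1 (derived state 'yes') is shared by Lineage K and Lineage V — a synapomorphy uniting that clade.
Char. 2 (derived state 'yes') is unique to Lineage L (autapomorphy; uninformative for grouping).
Char. 3: derived state 'no' in Lineage A, Lineage L, and Lineage R only — synapomorphy for {Lineage A, Lineage L, Lineage R}.
Char. 4: derived state 'yes' in Lineage A and Lineage R only — synapomorphy for {Lineage A, Lineage R}.
Char. 5 (derived state 'yes') is unique to Lineage A (autapomorphy; uninformative for grouping).
Most parsimonious ingroup topology: (((Lineage A,Lineage R),Lineage L),(Lineage V,Lineage K)).
The clade {Lineage A, Lineage L, Lineage R} is supported by Char. 3: its derived state 'no' occurs in exactly those taxa and in no other taxon (including the outgroup).

Char. 3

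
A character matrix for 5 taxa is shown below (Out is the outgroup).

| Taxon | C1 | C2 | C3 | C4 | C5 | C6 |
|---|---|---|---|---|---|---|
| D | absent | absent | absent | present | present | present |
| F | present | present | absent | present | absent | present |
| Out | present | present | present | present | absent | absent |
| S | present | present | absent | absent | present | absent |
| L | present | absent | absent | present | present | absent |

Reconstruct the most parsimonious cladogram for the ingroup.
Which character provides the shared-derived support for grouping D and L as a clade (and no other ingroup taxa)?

C2

Character polarity is set by the outgroup: the derived state is whichever differs from the outgroup's state, so for C1, C2, C3, C4 the derived state is 'absent', and for the remaining characters it is 'present'.
C1 (derived state 'absent') is unique to D (autapomorphy; uninformative for grouping).
C2: derived state 'absent' in D and L only — synapomorphy for {D, L}.
All ingroup taxa share the derived state 'absent' for C3; it defines the ingroup but does not resolve relationships within it.
C4 (derived state 'absent') is unique to S (autapomorphy; uninformative for grouping).
C5: derived state 'present' in D, L, and S only — synapomorphy for {D, L, S}.
C6 groups D and F, which is incompatible with the clades supported by the remaining characters; treating it as convergent (homoplasy) costs fewer steps than any alternative tree.
Most parsimonious ingroup topology: ((S,(L,D)),F).
The clade {D, L} is supported by C2: its derived state 'absent' occurs in exactly those taxa and in no other taxon (including the outgroup).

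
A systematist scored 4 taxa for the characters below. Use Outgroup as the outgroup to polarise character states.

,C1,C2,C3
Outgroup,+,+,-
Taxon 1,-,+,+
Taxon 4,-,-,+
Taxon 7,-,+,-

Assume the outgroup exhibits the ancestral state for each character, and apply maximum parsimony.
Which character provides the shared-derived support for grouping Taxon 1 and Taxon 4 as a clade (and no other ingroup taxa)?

Character polarity is set by the outgroup: the derived state is whichever differs from the outgroup's state, so for C1, C2 the derived state is '-', and for the remaining characters it is '+'.
All ingroup taxa share the derived state '-' for C1; it defines the ingroup but does not resolve relationships within it.
C2: derived state '-' in Taxon 4 only — an autapomorphy, so it tells us nothing about relationships among taxa.
C3 (derived state '+') is shared by Taxon 1 and Taxon 4 — a synapomorphy uniting that clade.
Most parsimonious ingroup topology: ((Taxon 1,Taxon 4),Taxon 7).
The clade {Taxon 1, Taxon 4} is supported by C3: its derived state '+' occurs in exactly those taxa and in no other taxon (including the outgroup).

C3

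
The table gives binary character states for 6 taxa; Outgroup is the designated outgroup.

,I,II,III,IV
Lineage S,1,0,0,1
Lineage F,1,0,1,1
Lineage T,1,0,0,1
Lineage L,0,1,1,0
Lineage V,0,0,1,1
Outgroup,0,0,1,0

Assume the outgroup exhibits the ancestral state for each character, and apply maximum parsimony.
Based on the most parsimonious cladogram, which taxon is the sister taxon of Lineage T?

Character polarity is set by the outgroup: the derived state is whichever differs from the outgroup's state, so for III the derived state is '0', and for the remaining characters it is '1'.
I (derived state '1') is shared by Lineage F, Lineage S, and Lineage T — a synapomorphy uniting that clade.
II: derived state '1' in Lineage L only — an autapomorphy, so it tells us nothing about relationships among taxa.
III: derived state '0' in Lineage S and Lineage T only — synapomorphy for {Lineage S, Lineage T}.
Only Lineage F, Lineage S, Lineage T, and Lineage V show the derived state '1' for IV, supporting them as a clade.
Most parsimonious ingroup topology: ((((Lineage S,Lineage T),Lineage F),Lineage V),Lineage L).
Lineage T and Lineage S form a cherry on this tree, so they are sister taxa.

Lineage S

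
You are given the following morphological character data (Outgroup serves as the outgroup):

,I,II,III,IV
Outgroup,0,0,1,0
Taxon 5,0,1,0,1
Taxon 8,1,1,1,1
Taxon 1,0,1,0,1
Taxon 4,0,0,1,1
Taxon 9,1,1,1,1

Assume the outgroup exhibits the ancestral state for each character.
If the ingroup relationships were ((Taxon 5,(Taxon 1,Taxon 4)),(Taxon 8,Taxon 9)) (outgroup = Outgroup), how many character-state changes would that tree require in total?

6

Map each character onto ((Taxon 5,(Taxon 1,Taxon 4)),(Taxon 8,Taxon 9)) (rooted by Outgroup) and count the minimum state changes it requires (Fitch parsimony):
I: 1; II: 2; III: 2; IV: 1.
Total tree length = 6.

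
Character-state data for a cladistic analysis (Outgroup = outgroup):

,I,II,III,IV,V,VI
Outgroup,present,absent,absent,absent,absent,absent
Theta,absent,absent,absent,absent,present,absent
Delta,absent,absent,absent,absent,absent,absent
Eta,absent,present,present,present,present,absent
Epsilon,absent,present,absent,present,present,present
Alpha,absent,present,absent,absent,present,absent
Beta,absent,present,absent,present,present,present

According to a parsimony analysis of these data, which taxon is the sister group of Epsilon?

Beta

Character polarity is set by the outgroup: the derived state is whichever differs from the outgroup's state, so for I the derived state is 'absent', and for the remaining characters it is 'present'.
All ingroup taxa share the derived state 'absent' for I; it defines the ingroup but does not resolve relationships within it.
Only Alpha, Beta, Epsilon, and Eta show the derived state 'present' for II, supporting them as a clade.
III: derived state 'present' in Eta only — an autapomorphy, so it tells us nothing about relationships among taxa.
Only Beta, Epsilon, and Eta show the derived state 'present' for IV, supporting them as a clade.
Only Alpha, Beta, Epsilon, Eta, and Theta show the derived state 'present' for V, supporting them as a clade.
VI (derived state 'present') is shared by Beta and Epsilon — a synapomorphy uniting that clade.
Most parsimonious ingroup topology: ((Theta,((Eta,(Epsilon,Beta)),Alpha)),Delta).
Epsilon and Beta form a cherry on this tree, so they are sister taxa.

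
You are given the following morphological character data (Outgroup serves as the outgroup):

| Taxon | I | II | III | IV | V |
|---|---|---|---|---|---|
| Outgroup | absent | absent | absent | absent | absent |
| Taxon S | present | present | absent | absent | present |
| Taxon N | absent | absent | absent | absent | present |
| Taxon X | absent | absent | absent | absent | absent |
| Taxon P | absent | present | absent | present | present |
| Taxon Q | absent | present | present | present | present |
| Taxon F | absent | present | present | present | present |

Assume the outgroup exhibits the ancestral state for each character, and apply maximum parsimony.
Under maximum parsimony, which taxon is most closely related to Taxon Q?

The outgroup has state 'absent' for every character, so 'present' is the derived state throughout.
I (derived state 'present') is unique to Taxon S (autapomorphy; uninformative for grouping).
Only Taxon F, Taxon P, Taxon Q, and Taxon S show the derived state 'present' for II, supporting them as a clade.
III: derived state 'present' in Taxon F and Taxon Q only — synapomorphy for {Taxon F, Taxon Q}.
Only Taxon F, Taxon P, and Taxon Q show the derived state 'present' for IV, supporting them as a clade.
Only Taxon F, Taxon N, Taxon P, Taxon Q, and Taxon S show the derived state 'present' for V, supporting them as a clade.
Most parsimonious ingroup topology: (((((Taxon Q,Taxon F),Taxon P),Taxon S),Taxon N),Taxon X).
Taxon Q and Taxon F form a cherry on this tree, so they are sister taxa.

Taxon F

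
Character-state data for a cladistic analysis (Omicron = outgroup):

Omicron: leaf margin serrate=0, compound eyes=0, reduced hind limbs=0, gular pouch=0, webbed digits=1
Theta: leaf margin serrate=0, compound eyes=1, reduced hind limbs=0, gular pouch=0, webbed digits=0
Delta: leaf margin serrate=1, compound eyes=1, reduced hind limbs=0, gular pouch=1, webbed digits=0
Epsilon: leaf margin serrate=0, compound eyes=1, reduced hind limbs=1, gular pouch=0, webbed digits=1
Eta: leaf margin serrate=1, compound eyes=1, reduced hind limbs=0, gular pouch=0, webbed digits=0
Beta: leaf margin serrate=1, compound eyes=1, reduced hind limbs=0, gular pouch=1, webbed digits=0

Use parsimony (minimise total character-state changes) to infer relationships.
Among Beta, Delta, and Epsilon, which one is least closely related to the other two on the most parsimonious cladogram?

Character polarity is set by the outgroup: the derived state is whichever differs from the outgroup's state, so for webbed digits the derived state is '0', and for the remaining characters it is '1'.
Only Beta, Delta, and Eta show the derived state '1' for leaf margin serrate, supporting them as a clade.
All ingroup taxa share the derived state '1' for compound eyes; it defines the ingroup but does not resolve relationships within it.
reduced hind limbs (derived state '1') is unique to Epsilon (autapomorphy; uninformative for grouping).
gular pouch: derived state '1' in Beta and Delta only — synapomorphy for {Beta, Delta}.
webbed digits (derived state '0') is shared by Beta, Delta, Eta, and Theta — a synapomorphy uniting that clade.
Most parsimonious ingroup topology: (((Eta,(Delta,Beta)),Theta),Epsilon).
Beta and Delta share a more recent common ancestor with each other than either does with Epsilon, so Epsilon is the least closely related of the three.

Epsilon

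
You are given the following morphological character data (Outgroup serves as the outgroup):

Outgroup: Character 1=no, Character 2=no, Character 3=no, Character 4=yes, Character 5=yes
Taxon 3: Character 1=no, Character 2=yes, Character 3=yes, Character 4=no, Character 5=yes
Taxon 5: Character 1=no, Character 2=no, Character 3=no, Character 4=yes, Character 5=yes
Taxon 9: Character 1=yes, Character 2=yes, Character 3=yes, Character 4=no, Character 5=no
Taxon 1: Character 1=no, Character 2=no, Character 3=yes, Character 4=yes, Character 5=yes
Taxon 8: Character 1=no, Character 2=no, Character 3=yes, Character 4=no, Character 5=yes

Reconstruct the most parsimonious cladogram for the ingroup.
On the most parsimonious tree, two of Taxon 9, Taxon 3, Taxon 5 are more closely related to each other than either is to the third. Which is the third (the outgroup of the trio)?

Character polarity is set by the outgroup: the derived state is whichever differs from the outgroup's state, so for Character 4, Character 5 the derived state is 'no', and for the remaining characters it is 'yes'.
Character 1: derived state 'yes' in Taxon 9 only — an autapomorphy, so it tells us nothing about relationships among taxa.
Character 2: derived state 'yes' in Taxon 3 and Taxon 9 only — synapomorphy for {Taxon 3, Taxon 9}.
Only Taxon 1, Taxon 3, Taxon 8, and Taxon 9 show the derived state 'yes' for Character 3, supporting them as a clade.
Only Taxon 3, Taxon 8, and Taxon 9 show the derived state 'no' for Character 4, supporting them as a clade.
Character 5 (derived state 'no') is unique to Taxon 9 (autapomorphy; uninformative for grouping).
Most parsimonious ingroup topology: ((((Taxon 3,Taxon 9),Taxon 8),Taxon 1),Taxon 5).
Taxon 3 and Taxon 9 share a more recent common ancestor with each other than either does with Taxon 5, so Taxon 5 is the least closely related of the three.

Taxon 5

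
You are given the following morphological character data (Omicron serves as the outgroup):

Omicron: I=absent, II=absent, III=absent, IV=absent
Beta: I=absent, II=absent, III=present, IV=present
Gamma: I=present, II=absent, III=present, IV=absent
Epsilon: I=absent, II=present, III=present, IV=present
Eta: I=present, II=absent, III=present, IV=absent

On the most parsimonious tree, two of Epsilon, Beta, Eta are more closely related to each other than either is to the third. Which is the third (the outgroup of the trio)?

Eta

The outgroup has state 'absent' for every character, so 'present' is the derived state throughout.
I (derived state 'present') is shared by Eta and Gamma — a synapomorphy uniting that clade.
II: derived state 'present' in Epsilon only — an autapomorphy, so it tells us nothing about relationships among taxa.
All ingroup taxa share the derived state 'present' for III; it defines the ingroup but does not resolve relationships within it.
IV: derived state 'present' in Beta and Epsilon only — synapomorphy for {Beta, Epsilon}.
Most parsimonious ingroup topology: ((Beta,Epsilon),(Gamma,Eta)).
Beta and Epsilon share a more recent common ancestor with each other than either does with Eta, so Eta is the least closely related of the three.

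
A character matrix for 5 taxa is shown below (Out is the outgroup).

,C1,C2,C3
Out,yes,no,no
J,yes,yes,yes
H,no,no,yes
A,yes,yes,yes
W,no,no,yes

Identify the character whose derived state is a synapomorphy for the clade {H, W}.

Character polarity is set by the outgroup: the derived state is whichever differs from the outgroup's state, so for C1 the derived state is 'no', and for the remaining characters it is 'yes'.
Only H and W show the derived state 'no' for C1, supporting them as a clade.
C2: derived state 'yes' in A and J only — synapomorphy for {A, J}.
All ingroup taxa share the derived state 'yes' for C3; it defines the ingroup but does not resolve relationships within it.
Most parsimonious ingroup topology: ((J,A),(H,W)).
The clade {H, W} is supported by C1: its derived state 'no' occurs in exactly those taxa and in no other taxon (including the outgroup).

C1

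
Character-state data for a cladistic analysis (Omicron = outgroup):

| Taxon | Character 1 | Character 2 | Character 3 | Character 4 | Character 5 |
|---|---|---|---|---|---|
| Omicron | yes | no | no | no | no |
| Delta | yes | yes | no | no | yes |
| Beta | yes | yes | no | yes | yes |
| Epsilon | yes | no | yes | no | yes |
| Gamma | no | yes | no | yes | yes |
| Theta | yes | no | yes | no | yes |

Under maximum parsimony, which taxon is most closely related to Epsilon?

Character polarity is set by the outgroup: the derived state is whichever differs from the outgroup's state, so for Character 1 the derived state is 'no', and for the remaining characters it is 'yes'.
Character 1: derived state 'no' in Gamma only — an autapomorphy, so it tells us nothing about relationships among taxa.
Only Beta, Delta, and Gamma show the derived state 'yes' for Character 2, supporting them as a clade.
Character 3: derived state 'yes' in Epsilon and Theta only — synapomorphy for {Epsilon, Theta}.
Character 4 (derived state 'yes') is shared by Beta and Gamma — a synapomorphy uniting that clade.
Character 5 (derived state 'yes') is shared by all ingroup taxa — unites the whole ingroup.
Most parsimonious ingroup topology: ((Delta,(Beta,Gamma)),(Epsilon,Theta)).
Epsilon and Theta form a cherry on this tree, so they are sister taxa.

Theta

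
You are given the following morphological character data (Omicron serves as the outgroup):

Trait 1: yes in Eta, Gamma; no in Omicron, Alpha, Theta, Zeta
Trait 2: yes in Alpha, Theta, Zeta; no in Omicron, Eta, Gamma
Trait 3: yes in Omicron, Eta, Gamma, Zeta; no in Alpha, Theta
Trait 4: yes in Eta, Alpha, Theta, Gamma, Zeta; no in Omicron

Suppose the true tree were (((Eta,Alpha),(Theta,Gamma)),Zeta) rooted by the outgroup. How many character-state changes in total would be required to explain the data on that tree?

8

Map each character onto (((Eta,Alpha),(Theta,Gamma)),Zeta) (rooted by Omicron) and count the minimum state changes it requires (Fitch parsimony):
Trait 1: 2; Trait 2: 3; Trait 3: 2; Trait 4: 1.
Total tree length = 8.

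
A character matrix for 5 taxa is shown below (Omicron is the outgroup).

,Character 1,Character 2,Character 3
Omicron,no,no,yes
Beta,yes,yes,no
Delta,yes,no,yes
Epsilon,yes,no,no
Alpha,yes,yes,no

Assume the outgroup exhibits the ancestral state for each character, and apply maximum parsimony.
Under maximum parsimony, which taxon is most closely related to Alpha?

Character polarity is set by the outgroup: the derived state is whichever differs from the outgroup's state, so for Character 3 the derived state is 'no', and for the remaining characters it is 'yes'.
Character 1 (derived state 'yes') is shared by all ingroup taxa — unites the whole ingroup.
Character 2 (derived state 'yes') is shared by Alpha and Beta — a synapomorphy uniting that clade.
Character 3: derived state 'no' in Alpha, Beta, and Epsilon only — synapomorphy for {Alpha, Beta, Epsilon}.
Most parsimonious ingroup topology: (((Beta,Alpha),Epsilon),Delta).
Alpha and Beta form a cherry on this tree, so they are sister taxa.

Beta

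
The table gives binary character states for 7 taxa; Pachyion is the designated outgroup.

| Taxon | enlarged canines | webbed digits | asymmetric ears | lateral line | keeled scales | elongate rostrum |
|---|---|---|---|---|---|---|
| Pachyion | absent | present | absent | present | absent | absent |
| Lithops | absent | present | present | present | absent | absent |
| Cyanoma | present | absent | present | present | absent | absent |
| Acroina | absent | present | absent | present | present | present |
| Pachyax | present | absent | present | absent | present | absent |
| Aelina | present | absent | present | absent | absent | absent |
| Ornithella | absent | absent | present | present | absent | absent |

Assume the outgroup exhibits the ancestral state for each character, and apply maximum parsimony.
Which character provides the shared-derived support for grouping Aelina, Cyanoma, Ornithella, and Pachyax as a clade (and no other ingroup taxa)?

webbed digits

Character polarity is set by the outgroup: the derived state is whichever differs from the outgroup's state, so for webbed digits, lateral line the derived state is 'absent', and for the remaining characters it is 'present'.
Only Aelina, Cyanoma, and Pachyax show the derived state 'present' for enlarged canines, supporting them as a clade.
Only Aelina, Cyanoma, Ornithella, and Pachyax show the derived state 'absent' for webbed digits, supporting them as a clade.
Only Aelina, Cyanoma, Lithops, Ornithella, and Pachyax show the derived state 'present' for asymmetric ears, supporting them as a clade.
lateral line: derived state 'absent' in Aelina and Pachyax only — synapomorphy for {Aelina, Pachyax}.
keeled scales groups Acroina and Pachyax, which is incompatible with the clades supported by the remaining characters; treating it as convergent (homoplasy) costs fewer steps than any alternative tree.
elongate rostrum (derived state 'present') is unique to Acroina (autapomorphy; uninformative for grouping).
Most parsimonious ingroup topology: ((Lithops,((Cyanoma,(Pachyax,Aelina)),Ornithella)),Acroina).
The clade {Aelina, Cyanoma, Ornithella, Pachyax} is supported by webbed digits: its derived state 'absent' occurs in exactly those taxa and in no other taxon (including the outgroup).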